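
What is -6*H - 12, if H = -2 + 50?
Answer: -300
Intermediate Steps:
H = 48
-6*H - 12 = -6*48 - 12 = -288 - 12 = -300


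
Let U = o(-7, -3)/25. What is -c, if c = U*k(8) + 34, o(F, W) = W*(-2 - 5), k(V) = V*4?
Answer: -1522/25 ≈ -60.880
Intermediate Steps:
k(V) = 4*V
o(F, W) = -7*W (o(F, W) = W*(-7) = -7*W)
U = 21/25 (U = -7*(-3)/25 = 21*(1/25) = 21/25 ≈ 0.84000)
c = 1522/25 (c = 21*(4*8)/25 + 34 = (21/25)*32 + 34 = 672/25 + 34 = 1522/25 ≈ 60.880)
-c = -1*1522/25 = -1522/25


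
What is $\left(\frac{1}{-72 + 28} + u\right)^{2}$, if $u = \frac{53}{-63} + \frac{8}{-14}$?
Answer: $\frac{15832441}{7683984} \approx 2.0604$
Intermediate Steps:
$u = - \frac{89}{63}$ ($u = 53 \left(- \frac{1}{63}\right) + 8 \left(- \frac{1}{14}\right) = - \frac{53}{63} - \frac{4}{7} = - \frac{89}{63} \approx -1.4127$)
$\left(\frac{1}{-72 + 28} + u\right)^{2} = \left(\frac{1}{-72 + 28} - \frac{89}{63}\right)^{2} = \left(\frac{1}{-44} - \frac{89}{63}\right)^{2} = \left(- \frac{1}{44} - \frac{89}{63}\right)^{2} = \left(- \frac{3979}{2772}\right)^{2} = \frac{15832441}{7683984}$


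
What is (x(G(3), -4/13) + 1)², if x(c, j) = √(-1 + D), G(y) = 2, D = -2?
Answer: (1 + I*√3)² ≈ -2.0 + 3.4641*I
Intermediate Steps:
x(c, j) = I*√3 (x(c, j) = √(-1 - 2) = √(-3) = I*√3)
(x(G(3), -4/13) + 1)² = (I*√3 + 1)² = (1 + I*√3)²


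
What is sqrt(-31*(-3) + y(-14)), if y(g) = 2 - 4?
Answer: sqrt(91) ≈ 9.5394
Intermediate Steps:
y(g) = -2
sqrt(-31*(-3) + y(-14)) = sqrt(-31*(-3) - 2) = sqrt(93 - 2) = sqrt(91)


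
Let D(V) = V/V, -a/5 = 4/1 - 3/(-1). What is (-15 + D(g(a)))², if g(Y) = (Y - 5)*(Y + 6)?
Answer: 196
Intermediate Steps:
a = -35 (a = -5*(4/1 - 3/(-1)) = -5*(4*1 - 3*(-1)) = -5*(4 + 3) = -5*7 = -35)
g(Y) = (-5 + Y)*(6 + Y)
D(V) = 1
(-15 + D(g(a)))² = (-15 + 1)² = (-14)² = 196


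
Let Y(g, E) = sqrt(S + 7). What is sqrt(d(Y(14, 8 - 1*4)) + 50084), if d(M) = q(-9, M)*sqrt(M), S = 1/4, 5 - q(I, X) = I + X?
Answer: sqrt(200336 + sqrt(2)*29**(1/4)*(28 - sqrt(29)))/2 ≈ 223.84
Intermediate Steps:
q(I, X) = 5 - I - X (q(I, X) = 5 - (I + X) = 5 + (-I - X) = 5 - I - X)
S = 1/4 ≈ 0.25000
Y(g, E) = sqrt(29)/2 (Y(g, E) = sqrt(1/4 + 7) = sqrt(29/4) = sqrt(29)/2)
d(M) = sqrt(M)*(14 - M) (d(M) = (5 - 1*(-9) - M)*sqrt(M) = (5 + 9 - M)*sqrt(M) = (14 - M)*sqrt(M) = sqrt(M)*(14 - M))
sqrt(d(Y(14, 8 - 1*4)) + 50084) = sqrt(sqrt(sqrt(29)/2)*(14 - sqrt(29)/2) + 50084) = sqrt((sqrt(2)*29**(1/4)/2)*(14 - sqrt(29)/2) + 50084) = sqrt(sqrt(2)*29**(1/4)*(14 - sqrt(29)/2)/2 + 50084) = sqrt(50084 + sqrt(2)*29**(1/4)*(14 - sqrt(29)/2)/2)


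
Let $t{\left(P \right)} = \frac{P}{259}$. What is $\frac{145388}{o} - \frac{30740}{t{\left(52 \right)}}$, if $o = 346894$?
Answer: $- \frac{345230565483}{2254811} \approx -1.5311 \cdot 10^{5}$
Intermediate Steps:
$t{\left(P \right)} = \frac{P}{259}$
$\frac{145388}{o} - \frac{30740}{t{\left(52 \right)}} = \frac{145388}{346894} - \frac{30740}{\frac{1}{259} \cdot 52} = 145388 \cdot \frac{1}{346894} - \frac{30740}{\frac{52}{259}} = \frac{72694}{173447} - \frac{1990415}{13} = - \frac{345230565483}{2254811}$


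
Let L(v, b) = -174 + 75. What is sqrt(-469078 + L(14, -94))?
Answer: I*sqrt(469177) ≈ 684.96*I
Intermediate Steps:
L(v, b) = -99
sqrt(-469078 + L(14, -94)) = sqrt(-469078 - 99) = sqrt(-469177) = I*sqrt(469177)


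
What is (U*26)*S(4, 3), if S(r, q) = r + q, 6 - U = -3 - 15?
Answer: 4368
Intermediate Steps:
U = 24 (U = 6 - (-3 - 15) = 6 - 1*(-18) = 6 + 18 = 24)
S(r, q) = q + r
(U*26)*S(4, 3) = (24*26)*(3 + 4) = 624*7 = 4368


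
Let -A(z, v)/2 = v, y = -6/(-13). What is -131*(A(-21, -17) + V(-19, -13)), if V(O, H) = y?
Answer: -58688/13 ≈ -4514.5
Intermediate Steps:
y = 6/13 (y = -6*(-1/13) = 6/13 ≈ 0.46154)
A(z, v) = -2*v
V(O, H) = 6/13
-131*(A(-21, -17) + V(-19, -13)) = -131*(-2*(-17) + 6/13) = -131*(34 + 6/13) = -131*448/13 = -58688/13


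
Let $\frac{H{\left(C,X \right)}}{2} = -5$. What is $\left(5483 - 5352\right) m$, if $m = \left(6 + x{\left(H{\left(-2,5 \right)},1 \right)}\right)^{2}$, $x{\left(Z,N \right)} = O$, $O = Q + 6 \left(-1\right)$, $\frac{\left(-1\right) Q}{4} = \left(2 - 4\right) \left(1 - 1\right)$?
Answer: $0$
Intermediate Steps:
$Q = 0$ ($Q = - 4 \left(2 - 4\right) \left(1 - 1\right) = - 4 \left(\left(-2\right) 0\right) = \left(-4\right) 0 = 0$)
$H{\left(C,X \right)} = -10$ ($H{\left(C,X \right)} = 2 \left(-5\right) = -10$)
$O = -6$ ($O = 0 + 6 \left(-1\right) = 0 - 6 = -6$)
$x{\left(Z,N \right)} = -6$
$m = 0$ ($m = \left(6 - 6\right)^{2} = 0^{2} = 0$)
$\left(5483 - 5352\right) m = \left(5483 - 5352\right) 0 = 131 \cdot 0 = 0$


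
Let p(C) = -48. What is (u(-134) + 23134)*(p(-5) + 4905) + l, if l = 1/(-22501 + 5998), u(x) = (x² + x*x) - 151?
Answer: 4720732906544/16503 ≈ 2.8605e+8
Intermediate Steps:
u(x) = -151 + 2*x² (u(x) = (x² + x²) - 151 = 2*x² - 151 = -151 + 2*x²)
l = -1/16503 (l = 1/(-16503) = -1/16503 ≈ -6.0595e-5)
(u(-134) + 23134)*(p(-5) + 4905) + l = ((-151 + 2*(-134)²) + 23134)*(-48 + 4905) - 1/16503 = ((-151 + 2*17956) + 23134)*4857 - 1/16503 = ((-151 + 35912) + 23134)*4857 - 1/16503 = (35761 + 23134)*4857 - 1/16503 = 58895*4857 - 1/16503 = 286053015 - 1/16503 = 4720732906544/16503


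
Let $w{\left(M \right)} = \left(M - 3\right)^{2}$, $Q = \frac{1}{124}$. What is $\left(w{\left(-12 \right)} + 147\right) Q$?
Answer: $3$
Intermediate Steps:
$Q = \frac{1}{124} \approx 0.0080645$
$w{\left(M \right)} = \left(-3 + M\right)^{2}$
$\left(w{\left(-12 \right)} + 147\right) Q = \left(\left(-3 - 12\right)^{2} + 147\right) \frac{1}{124} = \left(\left(-15\right)^{2} + 147\right) \frac{1}{124} = \left(225 + 147\right) \frac{1}{124} = 372 \cdot \frac{1}{124} = 3$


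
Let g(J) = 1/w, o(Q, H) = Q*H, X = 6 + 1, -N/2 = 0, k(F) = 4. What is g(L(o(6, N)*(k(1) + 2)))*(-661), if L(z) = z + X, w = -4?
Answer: 661/4 ≈ 165.25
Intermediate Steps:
N = 0 (N = -2*0 = 0)
X = 7
o(Q, H) = H*Q
L(z) = 7 + z (L(z) = z + 7 = 7 + z)
g(J) = -¼ (g(J) = 1/(-4) = -¼)
g(L(o(6, N)*(k(1) + 2)))*(-661) = -¼*(-661) = 661/4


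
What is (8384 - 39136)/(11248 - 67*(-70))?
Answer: -15376/7969 ≈ -1.9295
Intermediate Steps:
(8384 - 39136)/(11248 - 67*(-70)) = -30752/(11248 + 4690) = -30752/15938 = -30752*1/15938 = -15376/7969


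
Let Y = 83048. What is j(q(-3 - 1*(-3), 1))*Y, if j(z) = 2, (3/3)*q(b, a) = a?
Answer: 166096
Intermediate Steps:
q(b, a) = a
j(q(-3 - 1*(-3), 1))*Y = 2*83048 = 166096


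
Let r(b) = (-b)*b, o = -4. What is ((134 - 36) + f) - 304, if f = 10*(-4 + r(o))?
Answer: -406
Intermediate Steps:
r(b) = -b**2
f = -200 (f = 10*(-4 - 1*(-4)**2) = 10*(-4 - 1*16) = 10*(-4 - 16) = 10*(-20) = -200)
((134 - 36) + f) - 304 = ((134 - 36) - 200) - 304 = (98 - 200) - 304 = -102 - 304 = -406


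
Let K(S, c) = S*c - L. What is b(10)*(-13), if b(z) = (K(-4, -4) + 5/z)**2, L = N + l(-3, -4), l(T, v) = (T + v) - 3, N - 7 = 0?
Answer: -19773/4 ≈ -4943.3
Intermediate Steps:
N = 7 (N = 7 + 0 = 7)
l(T, v) = -3 + T + v
L = -3 (L = 7 + (-3 - 3 - 4) = 7 - 10 = -3)
K(S, c) = 3 + S*c (K(S, c) = S*c - 1*(-3) = S*c + 3 = 3 + S*c)
b(z) = (19 + 5/z)**2 (b(z) = ((3 - 4*(-4)) + 5/z)**2 = ((3 + 16) + 5/z)**2 = (19 + 5/z)**2)
b(10)*(-13) = ((5 + 19*10)**2/10**2)*(-13) = ((5 + 190)**2/100)*(-13) = ((1/100)*195**2)*(-13) = ((1/100)*38025)*(-13) = (1521/4)*(-13) = -19773/4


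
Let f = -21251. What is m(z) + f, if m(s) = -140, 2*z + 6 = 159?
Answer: -21391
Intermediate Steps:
z = 153/2 (z = -3 + (1/2)*159 = -3 + 159/2 = 153/2 ≈ 76.500)
m(z) + f = -140 - 21251 = -21391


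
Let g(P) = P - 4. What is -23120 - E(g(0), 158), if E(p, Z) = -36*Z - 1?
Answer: -17431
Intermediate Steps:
g(P) = -4 + P
E(p, Z) = -1 - 36*Z
-23120 - E(g(0), 158) = -23120 - (-1 - 36*158) = -23120 - (-1 - 5688) = -23120 - 1*(-5689) = -23120 + 5689 = -17431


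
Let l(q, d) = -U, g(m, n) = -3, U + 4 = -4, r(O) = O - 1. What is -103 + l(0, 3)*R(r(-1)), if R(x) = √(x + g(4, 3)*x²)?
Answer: -103 + 8*I*√14 ≈ -103.0 + 29.933*I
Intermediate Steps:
r(O) = -1 + O
U = -8 (U = -4 - 4 = -8)
R(x) = √(x - 3*x²)
l(q, d) = 8 (l(q, d) = -1*(-8) = 8)
-103 + l(0, 3)*R(r(-1)) = -103 + 8*√((-1 - 1)*(1 - 3*(-1 - 1))) = -103 + 8*√(-2*(1 - 3*(-2))) = -103 + 8*√(-2*(1 + 6)) = -103 + 8*√(-2*7) = -103 + 8*√(-14) = -103 + 8*(I*√14) = -103 + 8*I*√14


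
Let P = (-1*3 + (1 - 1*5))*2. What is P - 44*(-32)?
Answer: 1394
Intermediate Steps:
P = -14 (P = (-3 + (1 - 5))*2 = (-3 - 4)*2 = -7*2 = -14)
P - 44*(-32) = -14 - 44*(-32) = -14 + 1408 = 1394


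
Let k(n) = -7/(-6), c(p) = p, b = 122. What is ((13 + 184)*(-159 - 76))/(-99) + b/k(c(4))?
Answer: 396533/693 ≈ 572.20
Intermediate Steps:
k(n) = 7/6 (k(n) = -7*(-1/6) = 7/6)
((13 + 184)*(-159 - 76))/(-99) + b/k(c(4)) = ((13 + 184)*(-159 - 76))/(-99) + 122/(7/6) = (197*(-235))*(-1/99) + 122*(6/7) = -46295*(-1/99) + 732/7 = 46295/99 + 732/7 = 396533/693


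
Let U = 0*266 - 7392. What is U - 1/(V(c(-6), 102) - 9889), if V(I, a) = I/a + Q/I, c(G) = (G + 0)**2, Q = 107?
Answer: -44721843324/6050033 ≈ -7392.0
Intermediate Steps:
U = -7392 (U = 0 - 7392 = -7392)
c(G) = G**2
V(I, a) = 107/I + I/a (V(I, a) = I/a + 107/I = 107/I + I/a)
U - 1/(V(c(-6), 102) - 9889) = -7392 - 1/((107/((-6)**2) + (-6)**2/102) - 9889) = -7392 - 1/((107/36 + 36*(1/102)) - 9889) = -7392 - 1/((107*(1/36) + 6/17) - 9889) = -7392 - 1/((107/36 + 6/17) - 9889) = -7392 - 1/(2035/612 - 9889) = -7392 - 1/(-6050033/612) = -7392 - 1*(-612/6050033) = -7392 + 612/6050033 = -44721843324/6050033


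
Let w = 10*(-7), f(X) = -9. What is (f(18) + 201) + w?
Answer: 122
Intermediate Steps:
w = -70
(f(18) + 201) + w = (-9 + 201) - 70 = 192 - 70 = 122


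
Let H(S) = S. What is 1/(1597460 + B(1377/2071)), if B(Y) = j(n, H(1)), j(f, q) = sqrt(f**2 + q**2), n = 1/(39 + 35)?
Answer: 8747690960/13974086400956123 - 74*sqrt(5477)/13974086400956123 ≈ 6.2599e-7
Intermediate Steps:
n = 1/74 ≈ 0.013514
B(Y) = sqrt(5477)/74 (B(Y) = sqrt((1/74)**2 + 1**2) = sqrt(1/5476 + 1) = sqrt(5477/5476) = sqrt(5477)/74)
1/(1597460 + B(1377/2071)) = 1/(1597460 + sqrt(5477)/74)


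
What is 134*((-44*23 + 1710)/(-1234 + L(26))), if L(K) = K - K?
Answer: -46766/617 ≈ -75.796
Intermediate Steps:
L(K) = 0
134*((-44*23 + 1710)/(-1234 + L(26))) = 134*((-44*23 + 1710)/(-1234 + 0)) = 134*((-1012 + 1710)/(-1234)) = 134*(698*(-1/1234)) = 134*(-349/617) = -46766/617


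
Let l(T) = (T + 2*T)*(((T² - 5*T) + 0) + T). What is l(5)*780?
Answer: 58500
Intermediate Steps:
l(T) = 3*T*(T² - 4*T) (l(T) = (3*T)*((T² - 5*T) + T) = (3*T)*(T² - 4*T) = 3*T*(T² - 4*T))
l(5)*780 = (3*5²*(-4 + 5))*780 = (3*25*1)*780 = 75*780 = 58500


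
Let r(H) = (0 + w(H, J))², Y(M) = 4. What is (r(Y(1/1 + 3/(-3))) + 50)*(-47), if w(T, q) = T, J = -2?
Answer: -3102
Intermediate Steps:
r(H) = H² (r(H) = (0 + H)² = H²)
(r(Y(1/1 + 3/(-3))) + 50)*(-47) = (4² + 50)*(-47) = (16 + 50)*(-47) = 66*(-47) = -3102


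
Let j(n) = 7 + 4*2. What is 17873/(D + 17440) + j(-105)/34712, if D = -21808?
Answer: -77542757/18952752 ≈ -4.0914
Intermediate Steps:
j(n) = 15 (j(n) = 7 + 8 = 15)
17873/(D + 17440) + j(-105)/34712 = 17873/(-21808 + 17440) + 15/34712 = 17873/(-4368) + 15*(1/34712) = 17873*(-1/4368) + 15/34712 = -17873/4368 + 15/34712 = -77542757/18952752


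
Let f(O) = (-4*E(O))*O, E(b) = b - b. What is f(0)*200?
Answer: 0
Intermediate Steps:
E(b) = 0
f(O) = 0 (f(O) = (-4*0)*O = 0*O = 0)
f(0)*200 = 0*200 = 0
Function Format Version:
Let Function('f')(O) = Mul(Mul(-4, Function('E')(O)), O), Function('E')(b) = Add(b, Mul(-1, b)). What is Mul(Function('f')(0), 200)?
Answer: 0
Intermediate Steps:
Function('E')(b) = 0
Function('f')(O) = 0 (Function('f')(O) = Mul(Mul(-4, 0), O) = Mul(0, O) = 0)
Mul(Function('f')(0), 200) = Mul(0, 200) = 0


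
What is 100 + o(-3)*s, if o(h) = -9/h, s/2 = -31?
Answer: -86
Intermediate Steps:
s = -62 (s = 2*(-31) = -62)
100 + o(-3)*s = 100 - 9/(-3)*(-62) = 100 - 9*(-⅓)*(-62) = 100 + 3*(-62) = 100 - 186 = -86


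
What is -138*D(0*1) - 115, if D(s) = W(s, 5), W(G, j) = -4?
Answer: 437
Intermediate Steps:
D(s) = -4
-138*D(0*1) - 115 = -138*(-4) - 115 = 552 - 115 = 437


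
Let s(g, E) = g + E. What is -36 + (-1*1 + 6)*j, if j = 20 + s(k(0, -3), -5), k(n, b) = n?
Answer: 39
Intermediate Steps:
s(g, E) = E + g
j = 15 (j = 20 + (-5 + 0) = 20 - 5 = 15)
-36 + (-1*1 + 6)*j = -36 + (-1*1 + 6)*15 = -36 + (-1 + 6)*15 = -36 + 5*15 = -36 + 75 = 39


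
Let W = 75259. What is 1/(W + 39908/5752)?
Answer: 1438/108232419 ≈ 1.3286e-5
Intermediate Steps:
1/(W + 39908/5752) = 1/(75259 + 39908/5752) = 1/(75259 + 39908*(1/5752)) = 1/(75259 + 9977/1438) = 1/(108232419/1438) = 1438/108232419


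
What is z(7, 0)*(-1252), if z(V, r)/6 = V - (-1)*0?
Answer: -52584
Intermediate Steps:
z(V, r) = 6*V (z(V, r) = 6*(V - (-1)*0) = 6*(V - 1*0) = 6*(V + 0) = 6*V)
z(7, 0)*(-1252) = (6*7)*(-1252) = 42*(-1252) = -52584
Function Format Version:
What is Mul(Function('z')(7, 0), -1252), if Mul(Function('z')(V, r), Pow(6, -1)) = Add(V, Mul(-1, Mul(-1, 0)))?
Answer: -52584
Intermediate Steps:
Function('z')(V, r) = Mul(6, V) (Function('z')(V, r) = Mul(6, Add(V, Mul(-1, Mul(-1, 0)))) = Mul(6, Add(V, Mul(-1, 0))) = Mul(6, Add(V, 0)) = Mul(6, V))
Mul(Function('z')(7, 0), -1252) = Mul(Mul(6, 7), -1252) = Mul(42, -1252) = -52584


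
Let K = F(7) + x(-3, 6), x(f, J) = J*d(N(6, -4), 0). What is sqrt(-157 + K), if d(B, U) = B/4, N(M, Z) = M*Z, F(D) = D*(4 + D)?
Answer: 2*I*sqrt(29) ≈ 10.77*I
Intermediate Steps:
d(B, U) = B/4 (d(B, U) = B*(1/4) = B/4)
x(f, J) = -6*J (x(f, J) = J*((6*(-4))/4) = J*((1/4)*(-24)) = J*(-6) = -6*J)
K = 41 (K = 7*(4 + 7) - 6*6 = 7*11 - 36 = 77 - 36 = 41)
sqrt(-157 + K) = sqrt(-157 + 41) = sqrt(-116) = 2*I*sqrt(29)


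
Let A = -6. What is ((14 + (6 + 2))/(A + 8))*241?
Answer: 2651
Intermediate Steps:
((14 + (6 + 2))/(A + 8))*241 = ((14 + (6 + 2))/(-6 + 8))*241 = ((14 + 8)/2)*241 = (22*(½))*241 = 11*241 = 2651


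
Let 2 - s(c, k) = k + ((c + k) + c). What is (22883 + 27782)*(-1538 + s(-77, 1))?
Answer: -70120360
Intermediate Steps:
s(c, k) = 2 - 2*c - 2*k (s(c, k) = 2 - (k + ((c + k) + c)) = 2 - (k + (k + 2*c)) = 2 - (2*c + 2*k) = 2 + (-2*c - 2*k) = 2 - 2*c - 2*k)
(22883 + 27782)*(-1538 + s(-77, 1)) = (22883 + 27782)*(-1538 + (2 - 2*(-77) - 2*1)) = 50665*(-1538 + (2 + 154 - 2)) = 50665*(-1538 + 154) = 50665*(-1384) = -70120360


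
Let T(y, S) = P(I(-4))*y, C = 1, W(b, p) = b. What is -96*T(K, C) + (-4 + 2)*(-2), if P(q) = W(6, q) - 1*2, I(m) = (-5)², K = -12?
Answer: 4612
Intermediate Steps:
I(m) = 25
P(q) = 4 (P(q) = 6 - 1*2 = 6 - 2 = 4)
T(y, S) = 4*y
-96*T(K, C) + (-4 + 2)*(-2) = -384*(-12) + (-4 + 2)*(-2) = -96*(-48) - 2*(-2) = 4608 + 4 = 4612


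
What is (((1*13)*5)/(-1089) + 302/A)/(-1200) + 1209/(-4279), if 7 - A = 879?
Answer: -62547340169/221638507200 ≈ -0.28220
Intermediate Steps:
A = -872 (A = 7 - 1*879 = 7 - 879 = -872)
(((1*13)*5)/(-1089) + 302/A)/(-1200) + 1209/(-4279) = (((1*13)*5)/(-1089) + 302/(-872))/(-1200) + 1209/(-4279) = ((13*5)*(-1/1089) + 302*(-1/872))*(-1/1200) + 1209*(-1/4279) = (65*(-1/1089) - 151/436)*(-1/1200) - 1209/4279 = (-65/1089 - 151/436)*(-1/1200) - 1209/4279 = -192779/474804*(-1/1200) - 1209/4279 = 192779/569764800 - 1209/4279 = -62547340169/221638507200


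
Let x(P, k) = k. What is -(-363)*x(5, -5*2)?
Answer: -3630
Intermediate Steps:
-(-363)*x(5, -5*2) = -(-363)*(-5*2) = -(-363)*(-10) = -121*30 = -3630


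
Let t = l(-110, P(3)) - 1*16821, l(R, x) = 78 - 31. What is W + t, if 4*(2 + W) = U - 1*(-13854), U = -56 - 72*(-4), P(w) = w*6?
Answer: -26509/2 ≈ -13255.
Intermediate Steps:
P(w) = 6*w
l(R, x) = 47
U = 232 (U = -56 + 288 = 232)
W = 7039/2 (W = -2 + (232 - 1*(-13854))/4 = -2 + (232 + 13854)/4 = -2 + (¼)*14086 = -2 + 7043/2 = 7039/2 ≈ 3519.5)
t = -16774 (t = 47 - 1*16821 = 47 - 16821 = -16774)
W + t = 7039/2 - 16774 = -26509/2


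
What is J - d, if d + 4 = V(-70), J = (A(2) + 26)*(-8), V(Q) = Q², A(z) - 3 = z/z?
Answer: -5136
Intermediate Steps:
A(z) = 4 (A(z) = 3 + z/z = 3 + 1 = 4)
J = -240 (J = (4 + 26)*(-8) = 30*(-8) = -240)
d = 4896 (d = -4 + (-70)² = -4 + 4900 = 4896)
J - d = -240 - 1*4896 = -240 - 4896 = -5136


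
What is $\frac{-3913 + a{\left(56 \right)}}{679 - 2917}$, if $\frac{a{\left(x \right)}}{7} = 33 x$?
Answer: $- \frac{9023}{2238} \approx -4.0317$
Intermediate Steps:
$a{\left(x \right)} = 231 x$ ($a{\left(x \right)} = 7 \cdot 33 x = 231 x$)
$\frac{-3913 + a{\left(56 \right)}}{679 - 2917} = \frac{-3913 + 231 \cdot 56}{679 - 2917} = \frac{-3913 + 12936}{-2238} = 9023 \left(- \frac{1}{2238}\right) = - \frac{9023}{2238}$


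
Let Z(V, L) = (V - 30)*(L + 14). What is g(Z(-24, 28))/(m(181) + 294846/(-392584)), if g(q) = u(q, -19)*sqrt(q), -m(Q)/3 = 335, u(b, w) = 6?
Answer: -7066512*I*sqrt(7)/65806961 ≈ -0.28411*I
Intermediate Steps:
Z(V, L) = (-30 + V)*(14 + L)
m(Q) = -1005 (m(Q) = -3*335 = -1005)
g(q) = 6*sqrt(q)
g(Z(-24, 28))/(m(181) + 294846/(-392584)) = (6*sqrt(-420 - 30*28 + 14*(-24) + 28*(-24)))/(-1005 + 294846/(-392584)) = (6*sqrt(-420 - 840 - 336 - 672))/(-1005 + 294846*(-1/392584)) = (6*sqrt(-2268))/(-1005 - 147423/196292) = (6*(18*I*sqrt(7)))/(-197420883/196292) = (108*I*sqrt(7))*(-196292/197420883) = -7066512*I*sqrt(7)/65806961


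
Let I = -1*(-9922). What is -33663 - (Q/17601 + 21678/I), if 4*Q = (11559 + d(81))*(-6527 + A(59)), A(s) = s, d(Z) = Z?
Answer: -948740049834/29106187 ≈ -32596.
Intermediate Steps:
I = 9922
Q = -18821880 (Q = ((11559 + 81)*(-6527 + 59))/4 = (11640*(-6468))/4 = (¼)*(-75287520) = -18821880)
-33663 - (Q/17601 + 21678/I) = -33663 - (-18821880/17601 + 21678/9922) = -33663 - (-18821880*1/17601 + 21678*(1/9922)) = -33663 - (-6273960/5867 + 10839/4961) = -33663 - 1*(-31061523147/29106187) = -33663 + 31061523147/29106187 = -948740049834/29106187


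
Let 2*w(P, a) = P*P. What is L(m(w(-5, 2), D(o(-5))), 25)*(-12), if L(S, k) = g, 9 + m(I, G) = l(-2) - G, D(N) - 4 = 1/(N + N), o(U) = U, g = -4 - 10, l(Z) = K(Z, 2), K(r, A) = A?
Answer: 168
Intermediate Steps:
l(Z) = 2
w(P, a) = P²/2 (w(P, a) = (P*P)/2 = P²/2)
g = -14
D(N) = 4 + 1/(2*N) (D(N) = 4 + 1/(N + N) = 4 + 1/(2*N))
m(I, G) = -7 - G (m(I, G) = -9 + (2 - G) = -7 - G)
L(S, k) = -14
L(m(w(-5, 2), D(o(-5))), 25)*(-12) = -14*(-12) = 168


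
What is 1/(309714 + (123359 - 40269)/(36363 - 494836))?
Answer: 458473/141995423632 ≈ 3.2288e-6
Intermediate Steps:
1/(309714 + (123359 - 40269)/(36363 - 494836)) = 1/(309714 + 83090/(-458473)) = 1/(309714 + 83090*(-1/458473)) = 1/(309714 - 83090/458473) = 1/(141995423632/458473) = 458473/141995423632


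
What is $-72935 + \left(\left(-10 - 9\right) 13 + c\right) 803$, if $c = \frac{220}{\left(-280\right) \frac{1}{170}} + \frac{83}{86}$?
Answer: $- \frac{227410839}{602} \approx -3.7776 \cdot 10^{5}$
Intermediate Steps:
$c = - \frac{79829}{602}$ ($c = \frac{220}{\left(-280\right) \frac{1}{170}} + 83 \cdot \frac{1}{86} = \frac{220}{- \frac{28}{17}} + \frac{83}{86} = 220 \left(- \frac{17}{28}\right) + \frac{83}{86} = - \frac{935}{7} + \frac{83}{86} = - \frac{79829}{602} \approx -132.61$)
$-72935 + \left(\left(-10 - 9\right) 13 + c\right) 803 = -72935 + \left(\left(-10 - 9\right) 13 - \frac{79829}{602}\right) 803 = -72935 + \left(\left(-19\right) 13 - \frac{79829}{602}\right) 803 = -72935 + \left(-247 - \frac{79829}{602}\right) 803 = -72935 - \frac{183503969}{602} = - \frac{227410839}{602}$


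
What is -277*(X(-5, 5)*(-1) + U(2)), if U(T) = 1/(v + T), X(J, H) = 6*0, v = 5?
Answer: -277/7 ≈ -39.571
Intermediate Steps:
X(J, H) = 0
U(T) = 1/(5 + T)
-277*(X(-5, 5)*(-1) + U(2)) = -277*(0*(-1) + 1/(5 + 2)) = -277*(0 + 1/7) = -277*1/7 = -277/7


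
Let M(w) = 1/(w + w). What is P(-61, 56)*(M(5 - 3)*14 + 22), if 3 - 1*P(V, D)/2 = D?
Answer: -2703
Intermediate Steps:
P(V, D) = 6 - 2*D
M(w) = 1/(2*w)
P(-61, 56)*(M(5 - 3)*14 + 22) = (6 - 2*56)*((1/(2*(5 - 3)))*14 + 22) = (6 - 112)*(((½)/2)*14 + 22) = -106*(((½)*(½))*14 + 22) = -106*((¼)*14 + 22) = -106*(7/2 + 22) = -106*51/2 = -2703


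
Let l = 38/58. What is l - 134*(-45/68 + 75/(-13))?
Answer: 11054353/12818 ≈ 862.41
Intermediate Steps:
l = 19/29 (l = 38*(1/58) = 19/29 ≈ 0.65517)
l - 134*(-45/68 + 75/(-13)) = 19/29 - 134*(-45/68 + 75/(-13)) = 19/29 - 134*(-45*1/68 + 75*(-1/13)) = 19/29 - 134*(-45/68 - 75/13) = 19/29 - 134*(-5685/884) = 19/29 + 380895/442 = 11054353/12818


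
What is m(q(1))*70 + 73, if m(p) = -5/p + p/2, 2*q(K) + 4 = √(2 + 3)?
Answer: 2833/11 + 1785*√5/22 ≈ 438.97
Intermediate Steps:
q(K) = -2 + √5/2 (q(K) = -2 + √(2 + 3)/2 = -2 + √5/2)
m(p) = p/2 - 5/p (m(p) = -5/p + p*(½) = -5/p + p/2 = p/2 - 5/p)
m(q(1))*70 + 73 = ((-2 + √5/2)/2 - 5/(-2 + √5/2))*70 + 73 = ((-1 + √5/4) - 5/(-2 + √5/2))*70 + 73 = (-1 - 5/(-2 + √5/2) + √5/4)*70 + 73 = (-70 - 350/(-2 + √5/2) + 35*√5/2) + 73 = 3 - 350/(-2 + √5/2) + 35*√5/2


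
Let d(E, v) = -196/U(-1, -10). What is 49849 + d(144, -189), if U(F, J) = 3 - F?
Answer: 49800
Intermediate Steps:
d(E, v) = -49 (d(E, v) = -196/(3 - 1*(-1)) = -196/(3 + 1) = -196/4 = -196*¼ = -49)
49849 + d(144, -189) = 49849 - 49 = 49800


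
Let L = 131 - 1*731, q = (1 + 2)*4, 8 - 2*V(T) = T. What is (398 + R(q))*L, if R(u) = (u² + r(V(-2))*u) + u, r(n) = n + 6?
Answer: -411600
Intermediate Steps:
V(T) = 4 - T/2
r(n) = 6 + n
q = 12 (q = 3*4 = 12)
L = -600 (L = 131 - 731 = -600)
R(u) = u² + 12*u (R(u) = (u² + (6 + (4 - ½*(-2)))*u) + u = (u² + (6 + (4 + 1))*u) + u = (u² + (6 + 5)*u) + u = (u² + 11*u) + u = u² + 12*u)
(398 + R(q))*L = (398 + 12*(12 + 12))*(-600) = (398 + 12*24)*(-600) = (398 + 288)*(-600) = 686*(-600) = -411600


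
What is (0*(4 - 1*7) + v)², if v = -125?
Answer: 15625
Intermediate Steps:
(0*(4 - 1*7) + v)² = (0*(4 - 1*7) - 125)² = (0*(4 - 7) - 125)² = (0*(-3) - 125)² = (0 - 125)² = (-125)² = 15625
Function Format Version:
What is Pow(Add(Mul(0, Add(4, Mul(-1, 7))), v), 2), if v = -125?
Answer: 15625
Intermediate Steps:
Pow(Add(Mul(0, Add(4, Mul(-1, 7))), v), 2) = Pow(Add(Mul(0, Add(4, Mul(-1, 7))), -125), 2) = Pow(Add(Mul(0, Add(4, -7)), -125), 2) = Pow(Add(Mul(0, -3), -125), 2) = Pow(Add(0, -125), 2) = Pow(-125, 2) = 15625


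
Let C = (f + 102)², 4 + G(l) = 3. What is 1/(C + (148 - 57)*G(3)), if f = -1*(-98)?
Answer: 1/39909 ≈ 2.5057e-5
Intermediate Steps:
f = 98
G(l) = -1 (G(l) = -4 + 3 = -1)
C = 40000 (C = (98 + 102)² = 200² = 40000)
1/(C + (148 - 57)*G(3)) = 1/(40000 + (148 - 57)*(-1)) = 1/(40000 + 91*(-1)) = 1/(40000 - 91) = 1/39909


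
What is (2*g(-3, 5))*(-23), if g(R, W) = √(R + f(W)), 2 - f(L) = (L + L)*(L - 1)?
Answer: -46*I*√41 ≈ -294.54*I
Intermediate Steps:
f(L) = 2 - 2*L*(-1 + L) (f(L) = 2 - (L + L)*(L - 1) = 2 - 2*L*(-1 + L))
g(R, W) = √(2 + R - 2*W² + 2*W) (g(R, W) = √(R + (2 - 2*W² + 2*W)) = √(2 + R - 2*W² + 2*W))
(2*g(-3, 5))*(-23) = (2*√(2 - 3 - 2*5² + 2*5))*(-23) = (2*√(2 - 3 - 2*25 + 10))*(-23) = (2*√(2 - 3 - 50 + 10))*(-23) = (2*√(-41))*(-23) = (2*(I*√41))*(-23) = (2*I*√41)*(-23) = -46*I*√41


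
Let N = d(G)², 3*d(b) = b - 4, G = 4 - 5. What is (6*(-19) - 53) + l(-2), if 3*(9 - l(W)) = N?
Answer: -4291/27 ≈ -158.93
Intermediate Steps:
G = -1
d(b) = -4/3 + b/3 (d(b) = (b - 4)/3 = (-4 + b)/3 = -4/3 + b/3)
N = 25/9 (N = (-4/3 + (⅓)*(-1))² = (-4/3 - ⅓)² = (-5/3)² = 25/9 ≈ 2.7778)
l(W) = 218/27 (l(W) = 9 - ⅓*25/9 = 9 - 25/27 = 218/27)
(6*(-19) - 53) + l(-2) = (6*(-19) - 53) + 218/27 = (-114 - 53) + 218/27 = -167 + 218/27 = -4291/27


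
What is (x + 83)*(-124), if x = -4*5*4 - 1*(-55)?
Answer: -7192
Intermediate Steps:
x = -25 (x = -20*4 + 55 = -80 + 55 = -25)
(x + 83)*(-124) = (-25 + 83)*(-124) = 58*(-124) = -7192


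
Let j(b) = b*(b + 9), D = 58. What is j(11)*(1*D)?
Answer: 12760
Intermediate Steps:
j(b) = b*(9 + b)
j(11)*(1*D) = (11*(9 + 11))*(1*58) = (11*20)*58 = 220*58 = 12760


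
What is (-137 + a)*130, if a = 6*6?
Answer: -13130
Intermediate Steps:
a = 36
(-137 + a)*130 = (-137 + 36)*130 = -101*130 = -13130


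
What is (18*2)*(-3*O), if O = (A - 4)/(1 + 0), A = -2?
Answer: 648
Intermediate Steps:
O = -6 (O = (-2 - 4)/(1 + 0) = -6/1 = -6*1 = -6)
(18*2)*(-3*O) = (18*2)*(-3*(-6)) = 36*18 = 648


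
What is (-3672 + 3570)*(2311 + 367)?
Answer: -273156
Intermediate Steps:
(-3672 + 3570)*(2311 + 367) = -102*2678 = -273156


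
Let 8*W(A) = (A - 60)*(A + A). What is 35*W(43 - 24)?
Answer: -27265/4 ≈ -6816.3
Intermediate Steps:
W(A) = A*(-60 + A)/4 (W(A) = ((A - 60)*(A + A))/8 = ((-60 + A)*(2*A))/8 = (2*A*(-60 + A))/8 = A*(-60 + A)/4)
35*W(43 - 24) = 35*((43 - 24)*(-60 + (43 - 24))/4) = 35*((¼)*19*(-60 + 19)) = 35*((¼)*19*(-41)) = 35*(-779/4) = -27265/4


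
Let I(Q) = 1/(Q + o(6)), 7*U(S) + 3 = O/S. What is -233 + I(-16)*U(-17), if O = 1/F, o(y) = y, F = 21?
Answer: -2910799/12495 ≈ -232.96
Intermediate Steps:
O = 1/21 ≈ 0.047619
U(S) = -3/7 + 1/(147*S) (U(S) = -3/7 + (1/(21*S))/7 = -3/7 + 1/(147*S))
I(Q) = 1/(6 + Q) (I(Q) = 1/(Q + 6) = 1/(6 + Q))
-233 + I(-16)*U(-17) = -233 + ((1/147)*(1 - 63*(-17))/(-17))/(6 - 16) = -233 + ((1/147)*(-1/17)*(1 + 1071))/(-10) = -233 - (-1)*1072/(1470*17) = -233 - 1/10*(-1072/2499) = -233 + 536/12495 = -2910799/12495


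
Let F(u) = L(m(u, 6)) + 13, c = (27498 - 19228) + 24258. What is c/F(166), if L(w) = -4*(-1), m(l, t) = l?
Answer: 32528/17 ≈ 1913.4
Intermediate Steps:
L(w) = 4
c = 32528 (c = 8270 + 24258 = 32528)
F(u) = 17 (F(u) = 4 + 13 = 17)
c/F(166) = 32528/17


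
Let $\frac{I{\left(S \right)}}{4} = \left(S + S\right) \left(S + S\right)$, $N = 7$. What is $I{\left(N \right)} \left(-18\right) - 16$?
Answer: $-14128$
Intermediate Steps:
$I{\left(S \right)} = 16 S^{2}$ ($I{\left(S \right)} = 4 \left(S + S\right) \left(S + S\right) = 4 \cdot 2 S 2 S = 4 \cdot 4 S^{2} = 16 S^{2}$)
$I{\left(N \right)} \left(-18\right) - 16 = 16 \cdot 7^{2} \left(-18\right) - 16 = 16 \cdot 49 \left(-18\right) - 16 = 784 \left(-18\right) - 16 = -14112 - 16 = -14128$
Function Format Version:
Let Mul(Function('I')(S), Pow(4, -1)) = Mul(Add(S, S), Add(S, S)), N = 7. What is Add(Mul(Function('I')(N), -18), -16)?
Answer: -14128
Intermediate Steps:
Function('I')(S) = Mul(16, Pow(S, 2)) (Function('I')(S) = Mul(4, Mul(Add(S, S), Add(S, S))) = Mul(4, Mul(Mul(2, S), Mul(2, S))) = Mul(4, Mul(4, Pow(S, 2))) = Mul(16, Pow(S, 2)))
Add(Mul(Function('I')(N), -18), -16) = Add(Mul(Mul(16, Pow(7, 2)), -18), -16) = Add(Mul(Mul(16, 49), -18), -16) = Add(Mul(784, -18), -16) = Add(-14112, -16) = -14128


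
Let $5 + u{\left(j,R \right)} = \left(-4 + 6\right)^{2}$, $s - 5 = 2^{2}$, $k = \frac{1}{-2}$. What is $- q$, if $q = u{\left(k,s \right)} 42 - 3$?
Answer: $45$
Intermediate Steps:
$k = - \frac{1}{2} \approx -0.5$
$s = 9$ ($s = 5 + 2^{2} = 5 + 4 = 9$)
$u{\left(j,R \right)} = -1$ ($u{\left(j,R \right)} = -5 + \left(-4 + 6\right)^{2} = -5 + 2^{2} = -5 + 4 = -1$)
$q = -45$ ($q = \left(-1\right) 42 - 3 = -42 - 3 = -45$)
$- q = \left(-1\right) \left(-45\right) = 45$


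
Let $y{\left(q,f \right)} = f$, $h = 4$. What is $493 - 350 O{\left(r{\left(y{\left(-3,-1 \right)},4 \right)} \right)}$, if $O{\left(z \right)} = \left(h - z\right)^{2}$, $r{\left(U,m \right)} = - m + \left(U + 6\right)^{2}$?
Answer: $-100657$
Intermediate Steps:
$r{\left(U,m \right)} = \left(6 + U\right)^{2} - m$ ($r{\left(U,m \right)} = - m + \left(6 + U\right)^{2} = \left(6 + U\right)^{2} - m$)
$O{\left(z \right)} = \left(4 - z\right)^{2}$
$493 - 350 O{\left(r{\left(y{\left(-3,-1 \right)},4 \right)} \right)} = 493 - 350 \left(-4 + \left(\left(6 - 1\right)^{2} - 4\right)\right)^{2} = 493 - 350 \left(-4 - \left(4 - 5^{2}\right)\right)^{2} = 493 - 350 \left(-4 + \left(25 - 4\right)\right)^{2} = 493 - 350 \left(-4 + 21\right)^{2} = 493 - 350 \cdot 17^{2} = 493 - 101150 = -100657$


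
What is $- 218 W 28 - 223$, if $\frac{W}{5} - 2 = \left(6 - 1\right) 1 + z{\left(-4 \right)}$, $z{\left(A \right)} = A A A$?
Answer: $1739417$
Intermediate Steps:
$z{\left(A \right)} = A^{3}$ ($z{\left(A \right)} = A^{2} A = A^{3}$)
$W = -285$ ($W = 10 + 5 \left(\left(6 - 1\right) 1 + \left(-4\right)^{3}\right) = 10 + 5 \left(\left(6 - 1\right) 1 - 64\right) = 10 + 5 \left(5 \cdot 1 - 64\right) = 10 + 5 \left(5 - 64\right) = 10 + 5 \left(-59\right) = 10 - 295 = -285$)
$- 218 W 28 - 223 = - 218 \left(\left(-285\right) 28\right) - 223 = \left(-218\right) \left(-7980\right) - 223 = 1739640 - 223 = 1739417$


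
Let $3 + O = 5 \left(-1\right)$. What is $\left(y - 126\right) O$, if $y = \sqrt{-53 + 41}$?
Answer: $1008 - 16 i \sqrt{3} \approx 1008.0 - 27.713 i$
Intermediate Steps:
$O = -8$ ($O = -3 + 5 \left(-1\right) = -3 - 5 = -8$)
$y = 2 i \sqrt{3}$ ($y = \sqrt{-12} = 2 i \sqrt{3} \approx 3.4641 i$)
$\left(y - 126\right) O = \left(2 i \sqrt{3} - 126\right) \left(-8\right) = \left(-126 + 2 i \sqrt{3}\right) \left(-8\right) = 1008 - 16 i \sqrt{3}$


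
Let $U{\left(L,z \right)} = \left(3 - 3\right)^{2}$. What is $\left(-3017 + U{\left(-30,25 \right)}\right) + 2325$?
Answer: $-692$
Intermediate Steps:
$U{\left(L,z \right)} = 0$ ($U{\left(L,z \right)} = 0^{2} = 0$)
$\left(-3017 + U{\left(-30,25 \right)}\right) + 2325 = \left(-3017 + 0\right) + 2325 = -3017 + 2325 = -692$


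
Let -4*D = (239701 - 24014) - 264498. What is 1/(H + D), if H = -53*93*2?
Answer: 4/9379 ≈ 0.00042648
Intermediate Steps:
H = -9858 (H = -4929*2 = -9858)
D = 48811/4 (D = -((239701 - 24014) - 264498)/4 = -(215687 - 264498)/4 = -¼*(-48811) = 48811/4 ≈ 12203.)
1/(H + D) = 1/(-9858 + 48811/4) = 1/(9379/4) = 4/9379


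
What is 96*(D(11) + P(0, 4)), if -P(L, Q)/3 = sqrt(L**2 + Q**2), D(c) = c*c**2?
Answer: 126624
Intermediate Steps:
D(c) = c**3
P(L, Q) = -3*sqrt(L**2 + Q**2)
96*(D(11) + P(0, 4)) = 96*(11**3 - 3*sqrt(0**2 + 4**2)) = 96*(1331 - 3*sqrt(0 + 16)) = 96*(1331 - 3*sqrt(16)) = 96*(1331 - 3*4) = 96*(1331 - 12) = 96*1319 = 126624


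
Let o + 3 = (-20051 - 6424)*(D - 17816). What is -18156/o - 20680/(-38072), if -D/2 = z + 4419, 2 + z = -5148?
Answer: 373048865197/686838149191 ≈ 0.54314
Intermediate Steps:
z = -5150 (z = -2 - 5148 = -5150)
D = 1462 (D = -2*(-5150 + 4419) = -2*(-731) = 1462)
o = 432972147 (o = -3 + (-20051 - 6424)*(1462 - 17816) = -3 - 26475*(-16354) = -3 + 432972150 = 432972147)
-18156/o - 20680/(-38072) = -18156/432972147 - 20680/(-38072) = -18156*1/432972147 - 20680*(-1/38072) = -6052/144324049 + 2585/4759 = 373048865197/686838149191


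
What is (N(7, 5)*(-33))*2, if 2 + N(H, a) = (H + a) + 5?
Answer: -990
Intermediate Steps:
N(H, a) = 3 + H + a (N(H, a) = -2 + ((H + a) + 5) = -2 + (5 + H + a) = 3 + H + a)
(N(7, 5)*(-33))*2 = ((3 + 7 + 5)*(-33))*2 = (15*(-33))*2 = -495*2 = -990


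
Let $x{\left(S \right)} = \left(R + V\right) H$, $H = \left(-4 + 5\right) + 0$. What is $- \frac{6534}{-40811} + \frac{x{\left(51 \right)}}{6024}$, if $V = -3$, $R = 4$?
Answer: $\frac{39401627}{245845464} \approx 0.16027$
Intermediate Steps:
$H = 1$ ($H = 1 + 0 = 1$)
$x{\left(S \right)} = 1$ ($x{\left(S \right)} = \left(4 - 3\right) 1 = 1 \cdot 1 = 1$)
$- \frac{6534}{-40811} + \frac{x{\left(51 \right)}}{6024} = - \frac{6534}{-40811} + 1 \cdot \frac{1}{6024} = \left(-6534\right) \left(- \frac{1}{40811}\right) + 1 \cdot \frac{1}{6024} = \frac{6534}{40811} + \frac{1}{6024} = \frac{39401627}{245845464}$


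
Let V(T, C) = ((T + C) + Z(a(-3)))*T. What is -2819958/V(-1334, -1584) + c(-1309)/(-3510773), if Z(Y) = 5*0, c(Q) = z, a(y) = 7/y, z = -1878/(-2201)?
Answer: -10895209419653835/15039517858538138 ≈ -0.72444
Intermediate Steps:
z = 1878/2201 (z = -1878*(-1/2201) = 1878/2201 ≈ 0.85325)
c(Q) = 1878/2201
Z(Y) = 0
V(T, C) = T*(C + T) (V(T, C) = ((T + C) + 0)*T = ((C + T) + 0)*T = (C + T)*T = T*(C + T))
-2819958/V(-1334, -1584) + c(-1309)/(-3510773) = -2819958*(-1/(1334*(-1584 - 1334))) + (1878/2201)/(-3510773) = -2819958/((-1334*(-2918))) + (1878/2201)*(-1/3510773) = -2819958/3892612 - 1878/7727211373 = -2819958*1/3892612 - 1878/7727211373 = -1409979/1946306 - 1878/7727211373 = -10895209419653835/15039517858538138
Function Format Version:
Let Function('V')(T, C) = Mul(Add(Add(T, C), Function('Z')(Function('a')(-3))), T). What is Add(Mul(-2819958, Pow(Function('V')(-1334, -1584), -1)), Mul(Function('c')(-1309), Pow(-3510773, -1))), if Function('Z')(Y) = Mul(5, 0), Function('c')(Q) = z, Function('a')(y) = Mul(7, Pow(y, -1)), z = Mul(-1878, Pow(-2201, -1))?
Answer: Rational(-10895209419653835, 15039517858538138) ≈ -0.72444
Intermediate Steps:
z = Rational(1878, 2201) (z = Mul(-1878, Rational(-1, 2201)) = Rational(1878, 2201) ≈ 0.85325)
Function('c')(Q) = Rational(1878, 2201)
Function('Z')(Y) = 0
Function('V')(T, C) = Mul(T, Add(C, T)) (Function('V')(T, C) = Mul(Add(Add(T, C), 0), T) = Mul(Add(Add(C, T), 0), T) = Mul(Add(C, T), T) = Mul(T, Add(C, T)))
Add(Mul(-2819958, Pow(Function('V')(-1334, -1584), -1)), Mul(Function('c')(-1309), Pow(-3510773, -1))) = Add(Mul(-2819958, Pow(Mul(-1334, Add(-1584, -1334)), -1)), Mul(Rational(1878, 2201), Pow(-3510773, -1))) = Add(Mul(-2819958, Pow(Mul(-1334, -2918), -1)), Mul(Rational(1878, 2201), Rational(-1, 3510773))) = Add(Mul(-2819958, Pow(3892612, -1)), Rational(-1878, 7727211373)) = Add(Mul(-2819958, Rational(1, 3892612)), Rational(-1878, 7727211373)) = Add(Rational(-1409979, 1946306), Rational(-1878, 7727211373)) = Rational(-10895209419653835, 15039517858538138)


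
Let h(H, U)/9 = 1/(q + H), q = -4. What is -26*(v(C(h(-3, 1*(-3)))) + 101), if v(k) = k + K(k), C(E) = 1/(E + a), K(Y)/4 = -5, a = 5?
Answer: -2113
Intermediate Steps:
K(Y) = -20 (K(Y) = 4*(-5) = -20)
h(H, U) = 9/(-4 + H)
C(E) = 1/(5 + E) (C(E) = 1/(E + 5) = 1/(5 + E))
v(k) = -20 + k (v(k) = k - 20 = -20 + k)
-26*(v(C(h(-3, 1*(-3)))) + 101) = -26*((-20 + 1/(5 + 9/(-4 - 3))) + 101) = -26*((-20 + 1/(5 + 9/(-7))) + 101) = -26*((-20 + 1/(5 + 9*(-⅐))) + 101) = -26*((-20 + 1/(5 - 9/7)) + 101) = -26*((-20 + 1/(26/7)) + 101) = -26*((-20 + 7/26) + 101) = -26*(-513/26 + 101) = -26*2113/26 = -2113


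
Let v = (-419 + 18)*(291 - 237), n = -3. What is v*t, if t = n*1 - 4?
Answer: 151578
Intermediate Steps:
t = -7 (t = -3*1 - 4 = -3 - 4 = -7)
v = -21654 (v = -401*54 = -21654)
v*t = -21654*(-7) = 151578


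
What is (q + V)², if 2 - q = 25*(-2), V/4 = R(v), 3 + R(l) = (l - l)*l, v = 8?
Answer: 1600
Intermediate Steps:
R(l) = -3 (R(l) = -3 + (l - l)*l = -3 + 0*l = -3 + 0 = -3)
V = -12 (V = 4*(-3) = -12)
q = 52 (q = 2 - 25*(-2) = 2 - 1*(-50) = 2 + 50 = 52)
(q + V)² = (52 - 12)² = 40² = 1600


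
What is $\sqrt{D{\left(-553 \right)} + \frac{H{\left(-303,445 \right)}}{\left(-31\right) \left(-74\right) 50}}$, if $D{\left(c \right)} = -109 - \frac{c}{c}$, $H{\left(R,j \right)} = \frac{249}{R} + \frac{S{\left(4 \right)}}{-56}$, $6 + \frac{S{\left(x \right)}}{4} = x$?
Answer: $\frac{i \sqrt{1808416165674230}}{4054645} \approx 10.488 i$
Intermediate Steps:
$S{\left(x \right)} = -24 + 4 x$
$H{\left(R,j \right)} = \frac{1}{7} + \frac{249}{R}$ ($H{\left(R,j \right)} = \frac{249}{R} + \frac{-24 + 4 \cdot 4}{-56} = \frac{249}{R} + \left(-24 + 16\right) \left(- \frac{1}{56}\right) = \frac{249}{R} - - \frac{1}{7} = \frac{249}{R} + \frac{1}{7} = \frac{1}{7} + \frac{249}{R}$)
$D{\left(c \right)} = -110$ ($D{\left(c \right)} = -109 - 1 = -110$)
$\sqrt{D{\left(-553 \right)} + \frac{H{\left(-303,445 \right)}}{\left(-31\right) \left(-74\right) 50}} = \sqrt{-110 + \frac{\frac{1}{7} \frac{1}{-303} \left(1743 - 303\right)}{\left(-31\right) \left(-74\right) 50}} = \sqrt{-110 + \frac{\frac{1}{7} \left(- \frac{1}{303}\right) 1440}{2294 \cdot 50}} = \sqrt{-110 - \frac{480}{707 \cdot 114700}} = \sqrt{-110 - \frac{24}{4054645}} = \sqrt{- \frac{446010974}{4054645}} = \frac{i \sqrt{1808416165674230}}{4054645}$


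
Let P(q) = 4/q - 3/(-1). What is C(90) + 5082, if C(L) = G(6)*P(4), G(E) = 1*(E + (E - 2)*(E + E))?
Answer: 5298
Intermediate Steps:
P(q) = 3 + 4/q (P(q) = 4/q - 3*(-1) = 4/q + 3 = 3 + 4/q)
G(E) = E + 2*E*(-2 + E) (G(E) = 1*(E + (-2 + E)*(2*E)) = 1*(E + 2*E*(-2 + E)) = E + 2*E*(-2 + E))
C(L) = 216 (C(L) = (6*(-3 + 2*6))*(3 + 4/4) = (6*(-3 + 12))*(3 + 4*(¼)) = (6*9)*(3 + 1) = 54*4 = 216)
C(90) + 5082 = 216 + 5082 = 5298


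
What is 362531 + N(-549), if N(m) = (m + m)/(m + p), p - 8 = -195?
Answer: 133411957/368 ≈ 3.6253e+5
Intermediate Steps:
p = -187 (p = 8 - 195 = -187)
N(m) = 2*m/(-187 + m) (N(m) = (m + m)/(m - 187) = (2*m)/(-187 + m) = 2*m/(-187 + m))
362531 + N(-549) = 362531 + 2*(-549)/(-187 - 549) = 362531 + 2*(-549)/(-736) = 362531 + 2*(-549)*(-1/736) = 362531 + 549/368 = 133411957/368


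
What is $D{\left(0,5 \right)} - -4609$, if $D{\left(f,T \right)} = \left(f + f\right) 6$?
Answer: $4609$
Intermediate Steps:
$D{\left(f,T \right)} = 12 f$ ($D{\left(f,T \right)} = 2 f 6 = 12 f$)
$D{\left(0,5 \right)} - -4609 = 12 \cdot 0 - -4609 = 0 + 4609 = 4609$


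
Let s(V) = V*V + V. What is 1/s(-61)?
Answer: 1/3660 ≈ 0.00027322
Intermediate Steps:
s(V) = V + V² (s(V) = V² + V = V + V²)
1/s(-61) = 1/(-61*(1 - 61)) = 1/(-61*(-60)) = 1/3660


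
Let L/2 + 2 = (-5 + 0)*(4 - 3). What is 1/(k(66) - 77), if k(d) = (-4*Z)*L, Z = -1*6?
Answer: -1/413 ≈ -0.0024213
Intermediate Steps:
Z = -6
L = -14 (L = -4 + 2*((-5 + 0)*(4 - 3)) = -4 + 2*(-5*1) = -4 + 2*(-5) = -4 - 10 = -14)
k(d) = -336 (k(d) = -4*(-6)*(-14) = 24*(-14) = -336)
1/(k(66) - 77) = 1/(-336 - 77) = 1/(-413) = -1/413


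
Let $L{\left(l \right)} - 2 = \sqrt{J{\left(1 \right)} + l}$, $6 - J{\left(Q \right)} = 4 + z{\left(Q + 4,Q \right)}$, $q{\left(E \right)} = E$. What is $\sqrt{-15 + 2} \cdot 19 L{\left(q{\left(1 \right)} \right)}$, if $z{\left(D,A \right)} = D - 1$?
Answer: $\sqrt{13} \left(-19 + 38 i\right) \approx -68.505 + 137.01 i$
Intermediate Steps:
$z{\left(D,A \right)} = -1 + D$ ($z{\left(D,A \right)} = D - 1 = -1 + D$)
$J{\left(Q \right)} = -1 - Q$ ($J{\left(Q \right)} = 6 - \left(4 + \left(-1 + \left(Q + 4\right)\right)\right) = 6 - \left(4 + \left(-1 + \left(4 + Q\right)\right)\right) = 6 - \left(4 + \left(3 + Q\right)\right) = 6 - \left(7 + Q\right) = -1 - Q$)
$L{\left(l \right)} = 2 + \sqrt{-2 + l}$ ($L{\left(l \right)} = 2 + \sqrt{\left(-1 - 1\right) + l} = 2 + \sqrt{-2 + l}$)
$\sqrt{-15 + 2} \cdot 19 L{\left(q{\left(1 \right)} \right)} = \sqrt{-15 + 2} \cdot 19 \left(2 + \sqrt{-2 + 1}\right) = \sqrt{-13} \cdot 19 \left(2 + \sqrt{-1}\right) = i \sqrt{13} \cdot 19 \left(2 + i\right) = 19 i \sqrt{13} \left(2 + i\right)$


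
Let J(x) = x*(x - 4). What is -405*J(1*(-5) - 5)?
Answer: -56700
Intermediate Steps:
J(x) = x*(-4 + x)
-405*J(1*(-5) - 5) = -405*(1*(-5) - 5)*(-4 + (1*(-5) - 5)) = -405*(-5 - 5)*(-4 + (-5 - 5)) = -(-4050)*(-4 - 10) = -(-4050)*(-14) = -405*140 = -56700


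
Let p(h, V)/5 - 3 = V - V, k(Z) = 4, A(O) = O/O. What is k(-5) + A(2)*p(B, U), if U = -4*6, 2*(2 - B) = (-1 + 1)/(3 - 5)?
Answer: 19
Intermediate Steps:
A(O) = 1
B = 2 (B = 2 - (-1 + 1)/(2*(3 - 5)) = 2 - 0/(-2) = 2 - 0*(-1)/2 = 2 - ½*0 = 2 + 0 = 2)
U = -24
p(h, V) = 15 (p(h, V) = 15 + 5*(V - V) = 15 + 5*0 = 15 + 0 = 15)
k(-5) + A(2)*p(B, U) = 4 + 1*15 = 4 + 15 = 19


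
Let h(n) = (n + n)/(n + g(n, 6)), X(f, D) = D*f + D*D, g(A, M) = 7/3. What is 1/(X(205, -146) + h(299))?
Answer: -452/3892631 ≈ -0.00011612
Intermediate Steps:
g(A, M) = 7/3 (g(A, M) = 7*(⅓) = 7/3)
X(f, D) = D² + D*f (X(f, D) = D*f + D² = D² + D*f)
h(n) = 2*n/(7/3 + n) (h(n) = (n + n)/(n + 7/3) = (2*n)/(7/3 + n) = 2*n/(7/3 + n))
1/(X(205, -146) + h(299)) = 1/(-146*(-146 + 205) + 6*299/(7 + 3*299)) = 1/(-146*59 + 6*299/(7 + 897)) = 1/(-8614 + 6*299/904) = 1/(-8614 + 6*299*(1/904)) = 1/(-8614 + 897/452) = 1/(-3892631/452) = -452/3892631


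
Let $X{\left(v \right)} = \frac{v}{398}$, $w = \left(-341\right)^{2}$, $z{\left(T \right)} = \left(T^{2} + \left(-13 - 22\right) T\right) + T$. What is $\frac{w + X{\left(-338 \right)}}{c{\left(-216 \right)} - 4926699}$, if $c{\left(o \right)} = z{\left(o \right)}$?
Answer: $- \frac{7713250}{323222367} \approx -0.023864$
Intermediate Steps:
$z{\left(T \right)} = T^{2} - 34 T$ ($z{\left(T \right)} = \left(T^{2} + \left(-13 - 22\right) T\right) + T = \left(T^{2} - 35 T\right) + T = T^{2} - 34 T$)
$w = 116281$
$X{\left(v \right)} = \frac{v}{398}$ ($X{\left(v \right)} = v \frac{1}{398} = \frac{v}{398}$)
$c{\left(o \right)} = o \left(-34 + o\right)$
$\frac{w + X{\left(-338 \right)}}{c{\left(-216 \right)} - 4926699} = \frac{116281 + \frac{1}{398} \left(-338\right)}{- 216 \left(-34 - 216\right) - 4926699} = \frac{116281 - \frac{169}{199}}{\left(-216\right) \left(-250\right) - 4926699} = \frac{23139750}{199 \left(54000 - 4926699\right)} = \frac{23139750}{199 \left(-4872699\right)} = \frac{23139750}{199} \left(- \frac{1}{4872699}\right) = - \frac{7713250}{323222367}$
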